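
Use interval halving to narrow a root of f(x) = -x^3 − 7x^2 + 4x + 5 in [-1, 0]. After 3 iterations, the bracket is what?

[-0.75, -0.625]

m = -0.5, f(m) = 1.375 (+); new bracket [-1, -0.5]
m = -0.75, f(m) = -1.515625 (−); new bracket [-0.75, -0.5]
m = -0.625, f(m) = 0.009766 (+); new bracket [-0.75, -0.625]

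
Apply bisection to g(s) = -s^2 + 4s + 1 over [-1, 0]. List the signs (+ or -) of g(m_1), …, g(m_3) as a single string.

--+

m = -0.5, g(m) = -1.25 (−); new bracket [-0.5, 0]
m = -0.25, g(m) = -0.0625 (−); new bracket [-0.25, 0]
m = -0.125, g(m) = 0.484375 (+); new bracket [-0.25, -0.125]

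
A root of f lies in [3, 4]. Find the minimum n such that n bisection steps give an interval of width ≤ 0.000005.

Width after n steps is 1/2^n. Need 2^n ≥ 1/0.000005 = 200000.
2^17 = 131072 < 200000 ≤ 2^18 = 262144, so n = 18.

18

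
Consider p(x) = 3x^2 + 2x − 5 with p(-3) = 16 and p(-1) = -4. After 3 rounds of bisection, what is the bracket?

p(-2) = 3 > 0, so the root lies in [-2, -1]
p(-1.5) = -1.25 < 0, so the root lies in [-2, -1.5]
p(-1.75) = 0.6875 > 0, so the root lies in [-1.75, -1.5]

[-1.75, -1.5]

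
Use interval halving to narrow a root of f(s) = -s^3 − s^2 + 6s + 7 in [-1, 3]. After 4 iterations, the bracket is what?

[2.5, 2.75]

midpoint 1: f = 11 > 0 → [1, 3]
midpoint 2: f = 7 > 0 → [2, 3]
midpoint 2.5: f = 0.125 > 0 → [2.5, 3]
midpoint 2.75: f = -4.8594 < 0 → [2.5, 2.75]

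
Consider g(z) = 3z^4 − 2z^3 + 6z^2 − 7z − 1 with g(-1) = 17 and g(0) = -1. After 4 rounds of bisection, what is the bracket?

z = -0.5 gives g = 4.4375, positive; keep [-0.5, 0]
z = -0.25 gives g = 1.167969, positive; keep [-0.25, 0]
z = -0.125 gives g = -0.026611, negative; keep [-0.25, -0.125]
z = -0.1875 gives g = 0.5403, positive; keep [-0.1875, -0.125]

[-0.1875, -0.125]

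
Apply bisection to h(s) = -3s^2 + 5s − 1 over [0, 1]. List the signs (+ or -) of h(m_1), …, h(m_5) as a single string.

h(0.5) = 0.75 > 0, so the root lies in [0, 0.5]
h(0.25) = 0.0625 > 0, so the root lies in [0, 0.25]
h(0.125) = -0.421875 < 0, so the root lies in [0.125, 0.25]
h(0.1875) = -0.168 < 0, so the root lies in [0.1875, 0.25]
h(0.21875) = -0.0498 < 0, so the root lies in [0.21875, 0.25]

++---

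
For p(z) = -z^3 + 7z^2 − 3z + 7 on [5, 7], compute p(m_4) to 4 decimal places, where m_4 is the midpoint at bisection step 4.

m = 6, p(m) = 25 (+); new bracket [6, 7]
m = 6.5, p(m) = 8.625 (+); new bracket [6.5, 7]
m = 6.75, p(m) = -1.859375 (−); new bracket [6.5, 6.75]
m = 6.625, p(m) = 3.584 (+); new bracket [6.625, 6.75]

3.5840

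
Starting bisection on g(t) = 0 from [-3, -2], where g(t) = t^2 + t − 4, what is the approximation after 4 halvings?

midpoint -2.5: g = -0.25 < 0 → [-3, -2.5]
midpoint -2.75: g = 0.8125 > 0 → [-2.75, -2.5]
midpoint -2.625: g = 0.265625 > 0 → [-2.625, -2.5]
midpoint -2.5625: g = 0.0039 > 0 → [-2.5625, -2.5]

-2.5625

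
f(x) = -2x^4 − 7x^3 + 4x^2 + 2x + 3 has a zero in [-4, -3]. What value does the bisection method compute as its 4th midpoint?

-3.9375

midpoint -3.5: f = 45 > 0 → [-4, -3.5]
midpoint -3.75: f = 25.382812 > 0 → [-4, -3.75]
midpoint -3.875: f = 11.67334 > 0 → [-4, -3.875]
midpoint -3.9375: f = 3.7248 > 0 → [-4, -3.9375]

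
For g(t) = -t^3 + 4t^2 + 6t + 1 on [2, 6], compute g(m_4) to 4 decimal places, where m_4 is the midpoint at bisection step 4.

midpoint 4: g = 25 > 0 → [4, 6]
midpoint 5: g = 6 > 0 → [5, 6]
midpoint 5.5: g = -11.375 < 0 → [5, 5.5]
midpoint 5.25: g = -1.9531 < 0 → [5, 5.25]

-1.9531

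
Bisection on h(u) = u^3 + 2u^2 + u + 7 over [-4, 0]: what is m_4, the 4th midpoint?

-2.75

u = -2 gives h = 5, positive; keep [-4, -2]
u = -3 gives h = -5, negative; keep [-3, -2]
u = -2.5 gives h = 1.375, positive; keep [-3, -2.5]
u = -2.75 gives h = -1.4219, negative; keep [-2.75, -2.5]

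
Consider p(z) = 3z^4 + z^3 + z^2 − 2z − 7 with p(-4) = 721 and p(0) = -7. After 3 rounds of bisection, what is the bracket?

m = -2, p(m) = 41 (+); new bracket [-2, 0]
m = -1, p(m) = -2 (−); new bracket [-2, -1]
m = -1.5, p(m) = 10.0625 (+); new bracket [-1.5, -1]

[-1.5, -1]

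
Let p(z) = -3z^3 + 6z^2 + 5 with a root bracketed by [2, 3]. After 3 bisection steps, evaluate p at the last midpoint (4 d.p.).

-1.3457

midpoint 2.5: p = -4.375 < 0 → [2, 2.5]
midpoint 2.25: p = 1.203125 > 0 → [2.25, 2.5]
midpoint 2.375: p = -1.345703 < 0 → [2.25, 2.375]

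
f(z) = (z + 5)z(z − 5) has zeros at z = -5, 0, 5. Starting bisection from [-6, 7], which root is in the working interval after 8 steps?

m = 0.5, f(m) = -12.375 (−); new bracket [0.5, 7]
m = 3.75, f(m) = -41.015625 (−); new bracket [3.75, 7]
m = 5.375, f(m) = 20.912109 (+); new bracket [3.75, 5.375]
m = 4.5625, f(m) = -19.0876 (−); new bracket [4.5625, 5.375]
m = 4.96875, f(m) = -1.5479 (−); new bracket [4.96875, 5.375]
m = 5.171875, f(m) = 9.0419 (+); new bracket [4.96875, 5.171875]
m = 5.0703125, f(m) = 3.5901 (+); new bracket [4.96875, 5.0703125]
m = 5.01953125, f(m) = 0.9823 (+); new bracket [4.96875, 5.01953125]

5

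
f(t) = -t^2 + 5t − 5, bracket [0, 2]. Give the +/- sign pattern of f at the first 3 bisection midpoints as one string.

-+-

m = 1, f(m) = -1 (−); new bracket [1, 2]
m = 1.5, f(m) = 0.25 (+); new bracket [1, 1.5]
m = 1.25, f(m) = -0.3125 (−); new bracket [1.25, 1.5]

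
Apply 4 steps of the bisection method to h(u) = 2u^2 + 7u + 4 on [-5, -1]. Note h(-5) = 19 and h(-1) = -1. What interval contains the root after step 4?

[-3, -2.75]

h(-3) = 1 > 0, so the root lies in [-3, -1]
h(-2) = -2 < 0, so the root lies in [-3, -2]
h(-2.5) = -1 < 0, so the root lies in [-3, -2.5]
h(-2.75) = -0.125 < 0, so the root lies in [-3, -2.75]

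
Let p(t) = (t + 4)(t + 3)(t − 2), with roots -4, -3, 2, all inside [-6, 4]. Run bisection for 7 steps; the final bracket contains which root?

2

midpoint -1: p = -18 < 0 → [-1, 4]
midpoint 1.5: p = -12.375 < 0 → [1.5, 4]
midpoint 2.75: p = 29.109375 > 0 → [1.5, 2.75]
midpoint 2.125: p = 3.9238 > 0 → [1.5, 2.125]
midpoint 1.8125: p = -5.2449 < 0 → [1.8125, 2.125]
midpoint 1.96875: p = -0.9268 < 0 → [1.96875, 2.125]
midpoint 2.046875: p = 1.4305 > 0 → [1.96875, 2.046875]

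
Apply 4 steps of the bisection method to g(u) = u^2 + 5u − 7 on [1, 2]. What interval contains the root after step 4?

u = 1.5 gives g = 2.75, positive; keep [1, 1.5]
u = 1.25 gives g = 0.8125, positive; keep [1, 1.25]
u = 1.125 gives g = -0.109375, negative; keep [1.125, 1.25]
u = 1.1875 gives g = 0.3477, positive; keep [1.125, 1.1875]

[1.125, 1.1875]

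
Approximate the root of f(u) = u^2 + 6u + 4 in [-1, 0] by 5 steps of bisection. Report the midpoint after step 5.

-0.78125

f(-0.5) = 1.25 > 0, so the root lies in [-1, -0.5]
f(-0.75) = 0.0625 > 0, so the root lies in [-1, -0.75]
f(-0.875) = -0.484375 < 0, so the root lies in [-0.875, -0.75]
f(-0.8125) = -0.2148 < 0, so the root lies in [-0.8125, -0.75]
f(-0.78125) = -0.0771 < 0, so the root lies in [-0.78125, -0.75]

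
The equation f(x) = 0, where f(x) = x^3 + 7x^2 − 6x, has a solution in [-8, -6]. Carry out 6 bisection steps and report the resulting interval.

[-7.78125, -7.75]

midpoint -7: f = 42 > 0 → [-8, -7]
midpoint -7.5: f = 16.875 > 0 → [-8, -7.5]
midpoint -7.75: f = 1.453125 > 0 → [-8, -7.75]
midpoint -7.875: f = -7.0137 < 0 → [-7.875, -7.75]
midpoint -7.8125: f = -2.7161 < 0 → [-7.8125, -7.75]
midpoint -7.78125: f = -0.6155 < 0 → [-7.78125, -7.75]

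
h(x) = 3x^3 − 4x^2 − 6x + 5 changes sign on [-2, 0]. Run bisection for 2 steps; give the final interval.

x = -1 gives h = 4, positive; keep [-2, -1]
x = -1.5 gives h = -5.125, negative; keep [-1.5, -1]

[-1.5, -1]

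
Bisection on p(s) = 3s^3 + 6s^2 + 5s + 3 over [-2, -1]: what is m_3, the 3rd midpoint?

p(-1.5) = -1.125 < 0, so the root lies in [-1.5, -1]
p(-1.25) = 0.265625 > 0, so the root lies in [-1.5, -1.25]
p(-1.375) = -0.330078 < 0, so the root lies in [-1.375, -1.25]

-1.375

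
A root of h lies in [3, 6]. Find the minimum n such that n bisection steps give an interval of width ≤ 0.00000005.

Width after n steps is 3/2^n. Need 2^n ≥ 3/0.00000005 = 60000000.
2^25 = 33554432 < 60000000 ≤ 2^26 = 67108864, so n = 26.

26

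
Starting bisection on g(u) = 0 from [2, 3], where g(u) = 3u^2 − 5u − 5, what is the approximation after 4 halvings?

m = 2.5, g(m) = 1.25 (+); new bracket [2, 2.5]
m = 2.25, g(m) = -1.0625 (−); new bracket [2.25, 2.5]
m = 2.375, g(m) = 0.046875 (+); new bracket [2.25, 2.375]
m = 2.3125, g(m) = -0.5195 (−); new bracket [2.3125, 2.375]

2.3125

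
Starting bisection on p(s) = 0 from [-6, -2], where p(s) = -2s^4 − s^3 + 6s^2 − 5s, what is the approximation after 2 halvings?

s = -4 gives p = -332, negative; keep [-4, -2]
s = -3 gives p = -66, negative; keep [-3, -2]

-3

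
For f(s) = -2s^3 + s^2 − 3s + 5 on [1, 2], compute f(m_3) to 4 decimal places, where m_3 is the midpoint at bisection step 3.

0.0430

midpoint 1.5: f = -4 < 0 → [1, 1.5]
midpoint 1.25: f = -1.09375 < 0 → [1, 1.25]
midpoint 1.125: f = 0.042969 > 0 → [1.125, 1.25]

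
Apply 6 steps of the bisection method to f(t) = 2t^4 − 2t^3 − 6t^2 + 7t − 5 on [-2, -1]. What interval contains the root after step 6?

[-1.90625, -1.890625]

m = -1.5, f(m) = -12.125 (−); new bracket [-2, -1.5]
m = -1.75, f(m) = -6.148438 (−); new bracket [-2, -1.75]
m = -1.875, f(m) = -1.315918 (−); new bracket [-2, -1.875]
m = -1.9375, f(m) = 1.6441 (+); new bracket [-1.9375, -1.875]
m = -1.90625, f(m) = 0.1162 (+); new bracket [-1.90625, -1.875]
m = -1.890625, f(m) = -0.6116 (−); new bracket [-1.90625, -1.890625]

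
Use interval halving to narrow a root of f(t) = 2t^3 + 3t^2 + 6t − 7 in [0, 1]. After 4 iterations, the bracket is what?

midpoint 0.5: f = -3 < 0 → [0.5, 1]
midpoint 0.75: f = 0.03125 > 0 → [0.5, 0.75]
midpoint 0.625: f = -1.589844 < 0 → [0.625, 0.75]
midpoint 0.6875: f = -0.8071 < 0 → [0.6875, 0.75]

[0.6875, 0.75]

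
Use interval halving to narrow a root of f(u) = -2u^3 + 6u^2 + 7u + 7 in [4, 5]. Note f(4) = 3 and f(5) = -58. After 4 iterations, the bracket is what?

u = 4.5 gives f = -22.25, negative; keep [4, 4.5]
u = 4.25 gives f = -8.40625, negative; keep [4, 4.25]
u = 4.125 gives f = -2.410156, negative; keep [4, 4.125]
u = 4.0625 gives f = 0.3667, positive; keep [4.0625, 4.125]

[4.0625, 4.125]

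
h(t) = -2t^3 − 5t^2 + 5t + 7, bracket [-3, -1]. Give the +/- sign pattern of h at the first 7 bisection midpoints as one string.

midpoint -2: h = -7 < 0 → [-3, -2]
midpoint -2.5: h = -5.5 < 0 → [-3, -2.5]
midpoint -2.75: h = -2.96875 < 0 → [-3, -2.75]
midpoint -2.875: h = -1.1758 < 0 → [-3, -2.875]
midpoint -2.9375: h = -0.1372 < 0 → [-3, -2.9375]
midpoint -2.96875: h = 0.4189 > 0 → [-2.96875, -2.9375]
midpoint -2.953125: h = 0.1377 > 0 → [-2.953125, -2.9375]

-----++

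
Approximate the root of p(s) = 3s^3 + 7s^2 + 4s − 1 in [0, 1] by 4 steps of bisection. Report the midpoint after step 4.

0.1875

midpoint 0.5: p = 3.125 > 0 → [0, 0.5]
midpoint 0.25: p = 0.484375 > 0 → [0, 0.25]
midpoint 0.125: p = -0.384766 < 0 → [0.125, 0.25]
midpoint 0.1875: p = 0.0159 > 0 → [0.125, 0.1875]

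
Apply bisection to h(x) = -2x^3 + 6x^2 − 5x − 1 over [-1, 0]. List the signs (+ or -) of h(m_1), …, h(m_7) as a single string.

midpoint -0.5: h = 3.25 > 0 → [-0.5, 0]
midpoint -0.25: h = 0.65625 > 0 → [-0.25, 0]
midpoint -0.125: h = -0.277344 < 0 → [-0.25, -0.125]
midpoint -0.1875: h = 0.1616 > 0 → [-0.1875, -0.125]
midpoint -0.15625: h = -0.0646 < 0 → [-0.1875, -0.15625]
midpoint -0.171875: h = 0.0468 > 0 → [-0.171875, -0.15625]
midpoint -0.1640625: h = -0.0094 < 0 → [-0.171875, -0.1640625]

++-+-+-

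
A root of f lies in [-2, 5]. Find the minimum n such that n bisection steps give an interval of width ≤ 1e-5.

Width after n steps is 7/2^n. Need 2^n ≥ 7/1e-5 = 700000.
2^19 = 524288 < 700000 ≤ 2^20 = 1048576, so n = 20.

20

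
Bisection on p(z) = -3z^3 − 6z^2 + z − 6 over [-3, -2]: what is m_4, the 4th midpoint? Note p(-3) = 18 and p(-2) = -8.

-2.4375

m = -2.5, p(m) = 0.875 (+); new bracket [-2.5, -2]
m = -2.25, p(m) = -4.453125 (−); new bracket [-2.5, -2.25]
m = -2.375, p(m) = -2.029297 (−); new bracket [-2.5, -2.375]
m = -2.4375, p(m) = -0.6394 (−); new bracket [-2.5, -2.4375]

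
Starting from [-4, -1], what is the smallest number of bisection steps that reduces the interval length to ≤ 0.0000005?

23

Width after n steps is 3/2^n. Need 2^n ≥ 3/0.0000005 = 6000000.
2^22 = 4194304 < 6000000 ≤ 2^23 = 8388608, so n = 23.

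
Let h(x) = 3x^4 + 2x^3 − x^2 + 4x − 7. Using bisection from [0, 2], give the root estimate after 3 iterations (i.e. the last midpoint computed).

h(1) = 1 > 0, so the root lies in [0, 1]
h(0.5) = -4.8125 < 0, so the root lies in [0.5, 1]
h(0.75) = -2.769531 < 0, so the root lies in [0.75, 1]

0.75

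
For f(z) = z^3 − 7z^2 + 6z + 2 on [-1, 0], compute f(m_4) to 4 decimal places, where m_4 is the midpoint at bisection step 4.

-0.5891

midpoint -0.5: f = -2.875 < 0 → [-0.5, 0]
midpoint -0.25: f = 0.046875 > 0 → [-0.5, -0.25]
midpoint -0.375: f = -1.287109 < 0 → [-0.375, -0.25]
midpoint -0.3125: f = -0.5891 < 0 → [-0.3125, -0.25]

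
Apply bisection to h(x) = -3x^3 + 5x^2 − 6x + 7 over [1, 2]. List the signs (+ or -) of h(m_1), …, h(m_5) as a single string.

-++-+

x = 1.5 gives h = -0.875, negative; keep [1, 1.5]
x = 1.25 gives h = 1.453125, positive; keep [1.25, 1.5]
x = 1.375 gives h = 0.404297, positive; keep [1.375, 1.5]
x = 1.4375 gives h = -0.2043, negative; keep [1.375, 1.4375]
x = 1.40625 gives h = 0.1075, positive; keep [1.40625, 1.4375]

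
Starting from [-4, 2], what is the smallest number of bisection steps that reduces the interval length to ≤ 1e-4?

Width after n steps is 6/2^n. Need 2^n ≥ 6/1e-4 = 60000.
2^15 = 32768 < 60000 ≤ 2^16 = 65536, so n = 16.

16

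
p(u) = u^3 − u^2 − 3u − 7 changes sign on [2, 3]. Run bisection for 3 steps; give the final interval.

[2.875, 3]

m = 2.5, p(m) = -5.125 (−); new bracket [2.5, 3]
m = 2.75, p(m) = -2.015625 (−); new bracket [2.75, 3]
m = 2.875, p(m) = -0.126953 (−); new bracket [2.875, 3]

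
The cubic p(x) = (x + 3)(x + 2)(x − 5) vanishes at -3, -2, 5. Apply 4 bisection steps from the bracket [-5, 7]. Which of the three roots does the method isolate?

p(1) = -48 < 0, so the root lies in [1, 7]
p(4) = -42 < 0, so the root lies in [4, 7]
p(5.5) = 31.875 > 0, so the root lies in [4, 5.5]
p(4.75) = -13.0781 < 0, so the root lies in [4.75, 5.5]

5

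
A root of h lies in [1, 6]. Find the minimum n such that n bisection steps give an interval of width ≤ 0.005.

10

Width after n steps is 5/2^n. Need 2^n ≥ 5/0.005 = 1000.
2^9 = 512 < 1000 ≤ 2^10 = 1024, so n = 10.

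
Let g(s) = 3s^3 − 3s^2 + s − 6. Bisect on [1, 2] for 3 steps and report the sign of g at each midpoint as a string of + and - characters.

-++

s = 1.5 gives g = -1.125, negative; keep [1.5, 2]
s = 1.75 gives g = 2.640625, positive; keep [1.5, 1.75]
s = 1.625 gives g = 0.576172, positive; keep [1.5, 1.625]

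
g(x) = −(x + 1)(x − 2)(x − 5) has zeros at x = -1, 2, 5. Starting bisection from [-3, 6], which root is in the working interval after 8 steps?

x = 1.5 gives g = -4.375, negative; keep [-3, 1.5]
x = -0.75 gives g = -3.953125, negative; keep [-3, -0.75]
x = -1.875 gives g = 23.310547, positive; keep [-1.875, -0.75]
x = -1.3125 gives g = 6.5344, positive; keep [-1.3125, -0.75]
x = -1.03125 gives g = 0.5713, positive; keep [-1.03125, -0.75]
x = -0.890625 gives g = -1.8624, negative; keep [-1.03125, -0.890625]
x = -0.9609375 gives g = -0.6895, negative; keep [-1.03125, -0.9609375]
x = -0.99609375 gives g = -0.0702, negative; keep [-1.03125, -0.99609375]

-1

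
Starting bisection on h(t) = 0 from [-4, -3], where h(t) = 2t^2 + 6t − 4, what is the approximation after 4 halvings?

h(-3.5) = -0.5 < 0, so the root lies in [-4, -3.5]
h(-3.75) = 1.625 > 0, so the root lies in [-3.75, -3.5]
h(-3.625) = 0.53125 > 0, so the root lies in [-3.625, -3.5]
h(-3.5625) = 0.0078 > 0, so the root lies in [-3.5625, -3.5]

-3.5625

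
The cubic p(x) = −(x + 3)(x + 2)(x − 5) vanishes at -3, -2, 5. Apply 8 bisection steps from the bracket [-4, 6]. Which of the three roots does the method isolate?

5

m = 1, p(m) = 48 (+); new bracket [1, 6]
m = 3.5, p(m) = 53.625 (+); new bracket [3.5, 6]
m = 4.75, p(m) = 13.078125 (+); new bracket [4.75, 6]
m = 5.375, p(m) = -23.1621 (−); new bracket [4.75, 5.375]
m = 5.0625, p(m) = -3.5588 (−); new bracket [4.75, 5.0625]
m = 4.90625, p(m) = 5.119 (+); new bracket [4.90625, 5.0625]
m = 4.984375, p(m) = 0.8713 (+); new bracket [4.984375, 5.0625]
m = 5.0234375, p(m) = -1.3208 (−); new bracket [4.984375, 5.0234375]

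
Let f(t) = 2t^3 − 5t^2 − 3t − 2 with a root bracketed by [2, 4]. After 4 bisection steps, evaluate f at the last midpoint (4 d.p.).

m = 3, f(m) = -2 (−); new bracket [3, 4]
m = 3.5, f(m) = 12 (+); new bracket [3, 3.5]
m = 3.25, f(m) = 4.09375 (+); new bracket [3, 3.25]
m = 3.125, f(m) = 0.832 (+); new bracket [3, 3.125]

0.8320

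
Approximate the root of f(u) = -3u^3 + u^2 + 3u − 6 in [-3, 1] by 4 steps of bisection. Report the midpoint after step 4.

m = -1, f(m) = -5 (−); new bracket [-3, -1]
m = -2, f(m) = 16 (+); new bracket [-2, -1]
m = -1.5, f(m) = 1.875 (+); new bracket [-1.5, -1]
m = -1.25, f(m) = -2.3281 (−); new bracket [-1.5, -1.25]

-1.25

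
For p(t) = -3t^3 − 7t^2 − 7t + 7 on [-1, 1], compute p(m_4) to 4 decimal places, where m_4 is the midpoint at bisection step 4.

m = 0, p(m) = 7 (+); new bracket [0, 1]
m = 0.5, p(m) = 1.375 (+); new bracket [0.5, 1]
m = 0.75, p(m) = -3.453125 (−); new bracket [0.5, 0.75]
m = 0.625, p(m) = -0.8418 (−); new bracket [0.5, 0.625]

-0.8418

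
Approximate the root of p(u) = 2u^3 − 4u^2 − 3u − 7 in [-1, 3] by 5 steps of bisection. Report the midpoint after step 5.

u = 1 gives p = -12, negative; keep [1, 3]
u = 2 gives p = -13, negative; keep [2, 3]
u = 2.5 gives p = -8.25, negative; keep [2.5, 3]
u = 2.75 gives p = -3.9062, negative; keep [2.75, 3]
u = 2.875 gives p = -1.1602, negative; keep [2.875, 3]

2.875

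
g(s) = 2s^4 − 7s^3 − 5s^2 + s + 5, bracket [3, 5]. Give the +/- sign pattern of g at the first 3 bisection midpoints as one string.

s = 4 gives g = -7, negative; keep [4, 5]
s = 4.5 gives g = 90.5, positive; keep [4, 4.5]
s = 4.25 gives g = 34.085938, positive; keep [4, 4.25]

-++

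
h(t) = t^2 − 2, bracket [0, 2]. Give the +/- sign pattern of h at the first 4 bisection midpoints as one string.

h(1) = -1 < 0, so the root lies in [1, 2]
h(1.5) = 0.25 > 0, so the root lies in [1, 1.5]
h(1.25) = -0.4375 < 0, so the root lies in [1.25, 1.5]
h(1.375) = -0.1094 < 0, so the root lies in [1.375, 1.5]

-+--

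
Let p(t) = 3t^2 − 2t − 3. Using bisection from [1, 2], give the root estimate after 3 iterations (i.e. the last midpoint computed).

1.375

p(1.5) = 0.75 > 0, so the root lies in [1, 1.5]
p(1.25) = -0.8125 < 0, so the root lies in [1.25, 1.5]
p(1.375) = -0.078125 < 0, so the root lies in [1.375, 1.5]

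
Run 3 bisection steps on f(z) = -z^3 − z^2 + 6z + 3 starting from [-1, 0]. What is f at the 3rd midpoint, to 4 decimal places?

m = -0.5, f(m) = -0.125 (−); new bracket [-0.5, 0]
m = -0.25, f(m) = 1.453125 (+); new bracket [-0.5, -0.25]
m = -0.375, f(m) = 0.662109 (+); new bracket [-0.5, -0.375]

0.6621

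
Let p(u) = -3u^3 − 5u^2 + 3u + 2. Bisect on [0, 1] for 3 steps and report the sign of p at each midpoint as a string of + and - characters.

++-

midpoint 0.5: p = 1.875 > 0 → [0.5, 1]
midpoint 0.75: p = 0.171875 > 0 → [0.75, 1]
midpoint 0.875: p = -1.212891 < 0 → [0.75, 0.875]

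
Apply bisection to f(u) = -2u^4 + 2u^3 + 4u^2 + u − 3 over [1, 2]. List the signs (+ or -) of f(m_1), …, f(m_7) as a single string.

midpoint 1.5: f = 4.125 > 0 → [1.5, 2]
midpoint 1.75: f = 2.960938 > 0 → [1.75, 2]
midpoint 1.875: f = 1.401855 > 0 → [1.875, 2]
midpoint 1.9375: f = 0.3159 > 0 → [1.9375, 2]
midpoint 1.96875: f = -0.3121 < 0 → [1.9375, 1.96875]
midpoint 1.953125: f = 0.0092 > 0 → [1.953125, 1.96875]
midpoint 1.9609375: f = -0.1496 < 0 → [1.953125, 1.9609375]

++++-+-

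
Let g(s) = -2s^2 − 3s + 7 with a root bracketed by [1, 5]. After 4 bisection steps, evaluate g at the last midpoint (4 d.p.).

midpoint 3: g = -20 < 0 → [1, 3]
midpoint 2: g = -7 < 0 → [1, 2]
midpoint 1.5: g = -2 < 0 → [1, 1.5]
midpoint 1.25: g = 0.125 > 0 → [1.25, 1.5]

0.1250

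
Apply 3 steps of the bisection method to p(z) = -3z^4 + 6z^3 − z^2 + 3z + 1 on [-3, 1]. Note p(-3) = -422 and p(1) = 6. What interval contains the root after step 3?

midpoint -1: p = -12 < 0 → [-1, 1]
midpoint 0: p = 1 > 0 → [-1, 0]
midpoint -0.5: p = -1.6875 < 0 → [-0.5, 0]

[-0.5, 0]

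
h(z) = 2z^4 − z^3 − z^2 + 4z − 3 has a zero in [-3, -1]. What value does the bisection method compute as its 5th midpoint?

h(-2) = 25 > 0, so the root lies in [-2, -1]
h(-1.5) = 2.25 > 0, so the root lies in [-1.5, -1]
h(-1.25) = -2.726562 < 0, so the root lies in [-1.5, -1.25]
h(-1.375) = -0.6421 < 0, so the root lies in [-1.5, -1.375]
h(-1.4375) = 0.6941 > 0, so the root lies in [-1.4375, -1.375]

-1.4375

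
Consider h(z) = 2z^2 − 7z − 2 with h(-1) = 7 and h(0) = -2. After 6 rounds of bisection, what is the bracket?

midpoint -0.5: h = 2 > 0 → [-0.5, 0]
midpoint -0.25: h = -0.125 < 0 → [-0.5, -0.25]
midpoint -0.375: h = 0.90625 > 0 → [-0.375, -0.25]
midpoint -0.3125: h = 0.3828 > 0 → [-0.3125, -0.25]
midpoint -0.28125: h = 0.127 > 0 → [-0.28125, -0.25]
midpoint -0.265625: h = 0.0005 > 0 → [-0.265625, -0.25]

[-0.265625, -0.25]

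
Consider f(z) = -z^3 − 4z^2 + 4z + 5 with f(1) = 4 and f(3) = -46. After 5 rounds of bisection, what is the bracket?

f(2) = -11 < 0, so the root lies in [1, 2]
f(1.5) = -1.375 < 0, so the root lies in [1, 1.5]
f(1.25) = 1.796875 > 0, so the root lies in [1.25, 1.5]
f(1.375) = 0.3379 > 0, so the root lies in [1.375, 1.5]
f(1.4375) = -0.4861 < 0, so the root lies in [1.375, 1.4375]

[1.375, 1.4375]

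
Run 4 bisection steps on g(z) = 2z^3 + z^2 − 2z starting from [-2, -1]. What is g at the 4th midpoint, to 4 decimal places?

midpoint -1.5: g = -1.5 < 0 → [-1.5, -1]
midpoint -1.25: g = 0.15625 > 0 → [-1.5, -1.25]
midpoint -1.375: g = -0.558594 < 0 → [-1.375, -1.25]
midpoint -1.3125: g = -0.1743 < 0 → [-1.3125, -1.25]

-0.1743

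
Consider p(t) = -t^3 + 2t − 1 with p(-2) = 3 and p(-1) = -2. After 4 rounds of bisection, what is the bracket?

midpoint -1.5: p = -0.625 < 0 → [-2, -1.5]
midpoint -1.75: p = 0.859375 > 0 → [-1.75, -1.5]
midpoint -1.625: p = 0.041016 > 0 → [-1.625, -1.5]
midpoint -1.5625: p = -0.3103 < 0 → [-1.625, -1.5625]

[-1.625, -1.5625]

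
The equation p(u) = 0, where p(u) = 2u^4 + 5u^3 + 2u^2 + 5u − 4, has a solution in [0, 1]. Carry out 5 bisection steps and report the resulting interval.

m = 0.5, p(m) = -0.25 (−); new bracket [0.5, 1]
m = 0.75, p(m) = 3.617188 (+); new bracket [0.5, 0.75]
m = 0.625, p(m) = 1.432129 (+); new bracket [0.5, 0.625]
m = 0.5625, p(m) = 0.5354 (+); new bracket [0.5, 0.5625]
m = 0.53125, p(m) = 0.1297 (+); new bracket [0.5, 0.53125]

[0.5, 0.53125]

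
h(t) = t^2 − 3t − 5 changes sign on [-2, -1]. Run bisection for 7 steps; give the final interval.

[-1.1953125, -1.1875]

midpoint -1.5: h = 1.75 > 0 → [-1.5, -1]
midpoint -1.25: h = 0.3125 > 0 → [-1.25, -1]
midpoint -1.125: h = -0.359375 < 0 → [-1.25, -1.125]
midpoint -1.1875: h = -0.0273 < 0 → [-1.25, -1.1875]
midpoint -1.21875: h = 0.1416 > 0 → [-1.21875, -1.1875]
midpoint -1.203125: h = 0.0569 > 0 → [-1.203125, -1.1875]
midpoint -1.1953125: h = 0.0147 > 0 → [-1.1953125, -1.1875]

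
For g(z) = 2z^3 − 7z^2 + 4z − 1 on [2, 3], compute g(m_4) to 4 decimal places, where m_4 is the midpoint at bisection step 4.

midpoint 2.5: g = -3.5 < 0 → [2.5, 3]
midpoint 2.75: g = -1.34375 < 0 → [2.75, 3]
midpoint 2.875: g = 0.167969 > 0 → [2.75, 2.875]
midpoint 2.8125: g = -0.6265 < 0 → [2.8125, 2.875]

-0.6265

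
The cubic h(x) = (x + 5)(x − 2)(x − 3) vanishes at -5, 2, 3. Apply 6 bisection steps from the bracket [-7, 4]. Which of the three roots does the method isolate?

midpoint -1.5: h = 55.125 > 0 → [-7, -1.5]
midpoint -4.25: h = 33.984375 > 0 → [-7, -4.25]
midpoint -5.625: h = -41.103516 < 0 → [-5.625, -4.25]
midpoint -4.9375: h = 3.4417 > 0 → [-5.625, -4.9375]
midpoint -5.28125: h = -16.9588 < 0 → [-5.28125, -4.9375]
midpoint -5.109375: h = -6.3058 < 0 → [-5.109375, -4.9375]

-5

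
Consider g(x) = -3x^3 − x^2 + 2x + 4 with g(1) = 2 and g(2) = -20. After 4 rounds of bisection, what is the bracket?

[1.125, 1.1875]

m = 1.5, g(m) = -5.375 (−); new bracket [1, 1.5]
m = 1.25, g(m) = -0.921875 (−); new bracket [1, 1.25]
m = 1.125, g(m) = 0.712891 (+); new bracket [1.125, 1.25]
m = 1.1875, g(m) = -0.0588 (−); new bracket [1.125, 1.1875]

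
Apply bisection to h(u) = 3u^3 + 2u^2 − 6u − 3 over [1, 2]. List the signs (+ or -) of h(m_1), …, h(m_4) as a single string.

+-+-

midpoint 1.5: h = 2.625 > 0 → [1, 1.5]
midpoint 1.25: h = -1.515625 < 0 → [1.25, 1.5]
midpoint 1.375: h = 0.330078 > 0 → [1.25, 1.375]
midpoint 1.3125: h = -0.6467 < 0 → [1.3125, 1.375]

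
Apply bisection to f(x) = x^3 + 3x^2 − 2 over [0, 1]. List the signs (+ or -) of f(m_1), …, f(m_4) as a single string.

-+--

m = 0.5, f(m) = -1.125 (−); new bracket [0.5, 1]
m = 0.75, f(m) = 0.109375 (+); new bracket [0.5, 0.75]
m = 0.625, f(m) = -0.583984 (−); new bracket [0.625, 0.75]
m = 0.6875, f(m) = -0.2571 (−); new bracket [0.6875, 0.75]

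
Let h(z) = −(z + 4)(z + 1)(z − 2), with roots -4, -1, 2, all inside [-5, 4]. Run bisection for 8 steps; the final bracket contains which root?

z = -0.5 gives h = 4.375, positive; keep [-0.5, 4]
z = 1.75 gives h = 3.953125, positive; keep [1.75, 4]
z = 2.875 gives h = -23.310547, negative; keep [1.75, 2.875]
z = 2.3125 gives h = -6.5344, negative; keep [1.75, 2.3125]
z = 2.03125 gives h = -0.5713, negative; keep [1.75, 2.03125]
z = 1.890625 gives h = 1.8624, positive; keep [1.890625, 2.03125]
z = 1.9609375 gives h = 0.6895, positive; keep [1.9609375, 2.03125]
z = 1.99609375 gives h = 0.0702, positive; keep [1.99609375, 2.03125]

2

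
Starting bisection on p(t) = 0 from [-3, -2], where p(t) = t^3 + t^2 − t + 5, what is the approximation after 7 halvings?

-2.3359375

t = -2.5 gives p = -1.875, negative; keep [-2.5, -2]
t = -2.25 gives p = 0.921875, positive; keep [-2.5, -2.25]
t = -2.375 gives p = -0.380859, negative; keep [-2.375, -2.25]
t = -2.3125 gives p = 0.2937, positive; keep [-2.375, -2.3125]
t = -2.34375 gives p = -0.0377, negative; keep [-2.34375, -2.3125]
t = -2.328125 gives p = 0.1295, positive; keep [-2.34375, -2.328125]
t = -2.3359375 gives p = 0.0463, positive; keep [-2.34375, -2.3359375]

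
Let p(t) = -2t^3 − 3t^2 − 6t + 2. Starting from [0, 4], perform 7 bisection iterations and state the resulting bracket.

p(2) = -38 < 0, so the root lies in [0, 2]
p(1) = -9 < 0, so the root lies in [0, 1]
p(0.5) = -2 < 0, so the root lies in [0, 0.5]
p(0.25) = 0.2812 > 0, so the root lies in [0.25, 0.5]
p(0.375) = -0.7773 < 0, so the root lies in [0.25, 0.375]
p(0.3125) = -0.229 < 0, so the root lies in [0.25, 0.3125]
p(0.28125) = 0.0307 > 0, so the root lies in [0.28125, 0.3125]

[0.28125, 0.3125]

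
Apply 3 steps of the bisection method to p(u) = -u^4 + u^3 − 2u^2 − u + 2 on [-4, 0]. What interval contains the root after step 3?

m = -2, p(m) = -28 (−); new bracket [-2, 0]
m = -1, p(m) = -1 (−); new bracket [-1, 0]
m = -0.5, p(m) = 1.8125 (+); new bracket [-1, -0.5]

[-1, -0.5]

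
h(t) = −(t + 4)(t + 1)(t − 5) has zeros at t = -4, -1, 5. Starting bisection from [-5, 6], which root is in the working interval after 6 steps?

m = 0.5, h(m) = 30.375 (+); new bracket [0.5, 6]
m = 3.25, h(m) = 53.921875 (+); new bracket [3.25, 6]
m = 4.625, h(m) = 18.193359 (+); new bracket [4.625, 6]
m = 5.3125, h(m) = -18.3704 (−); new bracket [4.625, 5.3125]
m = 4.96875, h(m) = 1.6729 (+); new bracket [4.96875, 5.3125]
m = 5.140625, h(m) = -7.8932 (−); new bracket [4.96875, 5.140625]

5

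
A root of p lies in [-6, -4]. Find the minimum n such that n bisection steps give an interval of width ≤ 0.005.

9

Width after n steps is 2/2^n. Need 2^n ≥ 2/0.005 = 400.
2^8 = 256 < 400 ≤ 2^9 = 512, so n = 9.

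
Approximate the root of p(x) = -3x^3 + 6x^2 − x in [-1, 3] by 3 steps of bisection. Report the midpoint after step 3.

m = 1, p(m) = 2 (+); new bracket [1, 3]
m = 2, p(m) = -2 (−); new bracket [1, 2]
m = 1.5, p(m) = 1.875 (+); new bracket [1.5, 2]

1.5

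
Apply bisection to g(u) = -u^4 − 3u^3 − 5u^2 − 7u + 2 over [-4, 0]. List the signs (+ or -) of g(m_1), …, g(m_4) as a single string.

g(-2) = 4 > 0, so the root lies in [-4, -2]
g(-3) = -22 < 0, so the root lies in [-3, -2]
g(-2.5) = -3.9375 < 0, so the root lies in [-2.5, -2]
g(-2.25) = 0.9805 > 0, so the root lies in [-2.5, -2.25]

+--+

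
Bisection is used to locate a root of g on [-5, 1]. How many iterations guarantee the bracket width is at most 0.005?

11

Width after n steps is 6/2^n. Need 2^n ≥ 6/0.005 = 1200.
2^10 = 1024 < 1200 ≤ 2^11 = 2048, so n = 11.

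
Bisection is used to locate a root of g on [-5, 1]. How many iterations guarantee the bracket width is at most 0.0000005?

Width after n steps is 6/2^n. Need 2^n ≥ 6/0.0000005 = 12000000.
2^23 = 8388608 < 12000000 ≤ 2^24 = 16777216, so n = 24.

24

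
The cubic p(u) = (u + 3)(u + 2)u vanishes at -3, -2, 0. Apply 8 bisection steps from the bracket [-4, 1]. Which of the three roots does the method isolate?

0

p(-1.5) = -1.125 < 0, so the root lies in [-1.5, 1]
p(-0.25) = -1.203125 < 0, so the root lies in [-0.25, 1]
p(0.375) = 3.005859 > 0, so the root lies in [-0.25, 0.375]
p(0.0625) = 0.3948 > 0, so the root lies in [-0.25, 0.0625]
p(-0.09375) = -0.5194 < 0, so the root lies in [-0.09375, 0.0625]
p(-0.015625) = -0.0925 < 0, so the root lies in [-0.015625, 0.0625]
p(0.0234375) = 0.1434 > 0, so the root lies in [-0.015625, 0.0234375]
p(0.00390625) = 0.0235 > 0, so the root lies in [-0.015625, 0.00390625]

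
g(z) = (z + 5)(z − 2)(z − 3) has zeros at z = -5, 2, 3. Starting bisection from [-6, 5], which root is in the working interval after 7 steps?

g(-0.5) = 39.375 > 0, so the root lies in [-6, -0.5]
g(-3.25) = 57.421875 > 0, so the root lies in [-6, -3.25]
g(-4.625) = 18.943359 > 0, so the root lies in [-6, -4.625]
g(-5.3125) = -18.9954 < 0, so the root lies in [-5.3125, -4.625]
g(-4.96875) = 1.7354 > 0, so the root lies in [-5.3125, -4.96875]
g(-5.140625) = -8.1744 < 0, so the root lies in [-5.140625, -4.96875]
g(-5.0546875) = -3.1075 < 0, so the root lies in [-5.0546875, -4.96875]

-5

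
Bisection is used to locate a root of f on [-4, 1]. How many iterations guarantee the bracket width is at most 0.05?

Width after n steps is 5/2^n. Need 2^n ≥ 5/0.05 = 100.
2^6 = 64 < 100 ≤ 2^7 = 128, so n = 7.

7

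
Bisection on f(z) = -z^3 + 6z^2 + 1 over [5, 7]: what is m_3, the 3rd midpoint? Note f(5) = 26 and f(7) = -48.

m = 6, f(m) = 1 (+); new bracket [6, 7]
m = 6.5, f(m) = -20.125 (−); new bracket [6, 6.5]
m = 6.25, f(m) = -8.765625 (−); new bracket [6, 6.25]

6.25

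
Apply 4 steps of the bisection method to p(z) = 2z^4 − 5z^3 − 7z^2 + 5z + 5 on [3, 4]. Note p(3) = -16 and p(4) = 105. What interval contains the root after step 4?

[3.25, 3.3125]

p(3.5) = 22.5 > 0, so the root lies in [3, 3.5]
p(3.25) = -1.195312 < 0, so the root lies in [3.25, 3.5]
p(3.375) = 9.416504 > 0, so the root lies in [3.25, 3.375]
p(3.3125) = 3.8177 > 0, so the root lies in [3.25, 3.3125]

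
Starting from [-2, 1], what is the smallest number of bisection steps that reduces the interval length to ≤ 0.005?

Width after n steps is 3/2^n. Need 2^n ≥ 3/0.005 = 600.
2^9 = 512 < 600 ≤ 2^10 = 1024, so n = 10.

10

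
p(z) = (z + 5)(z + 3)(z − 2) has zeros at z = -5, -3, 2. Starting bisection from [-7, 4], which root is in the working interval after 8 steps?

2

p(-1.5) = -18.375 < 0, so the root lies in [-1.5, 4]
p(1.25) = -19.921875 < 0, so the root lies in [1.25, 4]
p(2.625) = 26.806641 > 0, so the root lies in [1.25, 2.625]
p(1.9375) = -2.1409 < 0, so the root lies in [1.9375, 2.625]
p(2.28125) = 10.8152 > 0, so the root lies in [1.9375, 2.28125]
p(2.109375) = 3.973 > 0, so the root lies in [1.9375, 2.109375]
p(2.0234375) = 0.8269 > 0, so the root lies in [1.9375, 2.0234375]
p(1.98046875) = -0.679 < 0, so the root lies in [1.98046875, 2.0234375]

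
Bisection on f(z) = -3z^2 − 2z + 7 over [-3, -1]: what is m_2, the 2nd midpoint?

-1.5

f(-2) = -1 < 0, so the root lies in [-2, -1]
f(-1.5) = 3.25 > 0, so the root lies in [-2, -1.5]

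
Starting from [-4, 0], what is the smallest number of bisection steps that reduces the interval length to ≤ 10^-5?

Width after n steps is 4/2^n. Need 2^n ≥ 4/10^-5 = 400000.
2^18 = 262144 < 400000 ≤ 2^19 = 524288, so n = 19.

19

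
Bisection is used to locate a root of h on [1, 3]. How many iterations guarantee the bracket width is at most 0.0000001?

25

Width after n steps is 2/2^n. Need 2^n ≥ 2/0.0000001 = 20000000.
2^24 = 16777216 < 20000000 ≤ 2^25 = 33554432, so n = 25.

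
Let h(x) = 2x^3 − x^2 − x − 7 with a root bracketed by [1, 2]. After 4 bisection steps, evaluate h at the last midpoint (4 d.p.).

-0.1890

midpoint 1.5: h = -4 < 0 → [1.5, 2]
midpoint 1.75: h = -1.09375 < 0 → [1.75, 2]
midpoint 1.875: h = 0.792969 > 0 → [1.75, 1.875]
midpoint 1.8125: h = -0.189 < 0 → [1.8125, 1.875]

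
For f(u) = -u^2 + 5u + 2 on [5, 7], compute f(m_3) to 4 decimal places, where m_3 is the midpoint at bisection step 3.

0.6875

midpoint 6: f = -4 < 0 → [5, 6]
midpoint 5.5: f = -0.75 < 0 → [5, 5.5]
midpoint 5.25: f = 0.6875 > 0 → [5.25, 5.5]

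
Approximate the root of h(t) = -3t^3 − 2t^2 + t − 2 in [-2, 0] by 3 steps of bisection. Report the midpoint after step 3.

midpoint -1: h = -2 < 0 → [-2, -1]
midpoint -1.5: h = 2.125 > 0 → [-1.5, -1]
midpoint -1.25: h = -0.515625 < 0 → [-1.5, -1.25]

-1.25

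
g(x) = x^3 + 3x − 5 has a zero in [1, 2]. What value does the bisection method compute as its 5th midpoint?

midpoint 1.5: g = 2.875 > 0 → [1, 1.5]
midpoint 1.25: g = 0.703125 > 0 → [1, 1.25]
midpoint 1.125: g = -0.201172 < 0 → [1.125, 1.25]
midpoint 1.1875: g = 0.2371 > 0 → [1.125, 1.1875]
midpoint 1.15625: g = 0.0146 > 0 → [1.125, 1.15625]

1.15625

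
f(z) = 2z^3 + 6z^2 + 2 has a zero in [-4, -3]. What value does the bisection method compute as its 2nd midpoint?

-3.25

f(-3.5) = -10.25 < 0, so the root lies in [-3.5, -3]
f(-3.25) = -3.28125 < 0, so the root lies in [-3.25, -3]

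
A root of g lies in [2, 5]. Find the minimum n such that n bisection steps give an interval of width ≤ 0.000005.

20

Width after n steps is 3/2^n. Need 2^n ≥ 3/0.000005 = 600000.
2^19 = 524288 < 600000 ≤ 2^20 = 1048576, so n = 20.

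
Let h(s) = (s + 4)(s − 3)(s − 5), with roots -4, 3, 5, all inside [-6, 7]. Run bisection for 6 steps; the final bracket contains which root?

-4

s = 0.5 gives h = 50.625, positive; keep [-6, 0.5]
s = -2.75 gives h = 55.703125, positive; keep [-6, -2.75]
s = -4.375 gives h = -25.927734, negative; keep [-4.375, -2.75]
s = -3.5625 gives h = 24.5837, positive; keep [-4.375, -3.5625]
s = -3.96875 gives h = 1.9532, positive; keep [-4.375, -3.96875]
s = -4.171875 gives h = -11.3059, negative; keep [-4.171875, -3.96875]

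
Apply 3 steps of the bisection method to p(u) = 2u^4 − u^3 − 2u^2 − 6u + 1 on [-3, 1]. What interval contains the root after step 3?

[0, 0.5]

midpoint -1: p = 8 > 0 → [-1, 1]
midpoint 0: p = 1 > 0 → [0, 1]
midpoint 0.5: p = -2.5 < 0 → [0, 0.5]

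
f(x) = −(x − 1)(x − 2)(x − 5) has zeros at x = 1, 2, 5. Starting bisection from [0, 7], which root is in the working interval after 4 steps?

5

m = 3.5, f(m) = 5.625 (+); new bracket [3.5, 7]
m = 5.25, f(m) = -3.453125 (−); new bracket [3.5, 5.25]
m = 4.375, f(m) = 5.009766 (+); new bracket [4.375, 5.25]
m = 4.8125, f(m) = 2.0105 (+); new bracket [4.8125, 5.25]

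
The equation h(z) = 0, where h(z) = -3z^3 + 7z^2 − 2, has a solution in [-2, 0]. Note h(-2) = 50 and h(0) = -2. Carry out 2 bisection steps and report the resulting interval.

midpoint -1: h = 8 > 0 → [-1, 0]
midpoint -0.5: h = 0.125 > 0 → [-0.5, 0]

[-0.5, 0]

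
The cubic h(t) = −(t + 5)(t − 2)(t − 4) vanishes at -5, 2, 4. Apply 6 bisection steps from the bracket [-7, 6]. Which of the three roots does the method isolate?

-5

h(-0.5) = -50.625 < 0, so the root lies in [-7, -0.5]
h(-3.75) = -55.703125 < 0, so the root lies in [-7, -3.75]
h(-5.375) = 25.927734 > 0, so the root lies in [-5.375, -3.75]
h(-4.5625) = -24.5837 < 0, so the root lies in [-5.375, -4.5625]
h(-4.96875) = -1.9532 < 0, so the root lies in [-5.375, -4.96875]
h(-5.171875) = 11.3059 > 0, so the root lies in [-5.171875, -4.96875]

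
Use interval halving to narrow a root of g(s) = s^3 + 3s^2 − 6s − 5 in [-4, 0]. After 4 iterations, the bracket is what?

midpoint -2: g = 11 > 0 → [-2, 0]
midpoint -1: g = 3 > 0 → [-1, 0]
midpoint -0.5: g = -1.375 < 0 → [-1, -0.5]
midpoint -0.75: g = 0.7656 > 0 → [-0.75, -0.5]

[-0.75, -0.5]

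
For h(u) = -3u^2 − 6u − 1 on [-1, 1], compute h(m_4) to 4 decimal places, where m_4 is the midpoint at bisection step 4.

u = 0 gives h = -1, negative; keep [-1, 0]
u = -0.5 gives h = 1.25, positive; keep [-0.5, 0]
u = -0.25 gives h = 0.3125, positive; keep [-0.25, 0]
u = -0.125 gives h = -0.2969, negative; keep [-0.25, -0.125]

-0.2969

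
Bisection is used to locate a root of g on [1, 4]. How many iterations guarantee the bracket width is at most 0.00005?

16

Width after n steps is 3/2^n. Need 2^n ≥ 3/0.00005 = 60000.
2^15 = 32768 < 60000 ≤ 2^16 = 65536, so n = 16.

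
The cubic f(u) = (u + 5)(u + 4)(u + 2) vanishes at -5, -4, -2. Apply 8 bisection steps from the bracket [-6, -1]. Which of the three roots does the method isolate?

-2

m = -3.5, f(m) = -1.125 (−); new bracket [-3.5, -1]
m = -2.25, f(m) = -1.203125 (−); new bracket [-2.25, -1]
m = -1.625, f(m) = 3.005859 (+); new bracket [-2.25, -1.625]
m = -1.9375, f(m) = 0.3948 (+); new bracket [-2.25, -1.9375]
m = -2.09375, f(m) = -0.5194 (−); new bracket [-2.09375, -1.9375]
m = -2.015625, f(m) = -0.0925 (−); new bracket [-2.015625, -1.9375]
m = -1.9765625, f(m) = 0.1434 (+); new bracket [-2.015625, -1.9765625]
m = -1.99609375, f(m) = 0.0235 (+); new bracket [-2.015625, -1.99609375]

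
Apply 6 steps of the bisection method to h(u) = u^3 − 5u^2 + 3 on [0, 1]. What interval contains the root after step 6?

u = 0.5 gives h = 1.875, positive; keep [0.5, 1]
u = 0.75 gives h = 0.609375, positive; keep [0.75, 1]
u = 0.875 gives h = -0.158203, negative; keep [0.75, 0.875]
u = 0.8125 gives h = 0.2356, positive; keep [0.8125, 0.875]
u = 0.84375 gives h = 0.0411, positive; keep [0.84375, 0.875]
u = 0.859375 gives h = -0.058, negative; keep [0.84375, 0.859375]

[0.84375, 0.859375]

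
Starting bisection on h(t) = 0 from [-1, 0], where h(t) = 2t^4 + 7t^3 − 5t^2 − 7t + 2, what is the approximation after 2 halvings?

m = -0.5, h(m) = 3.5 (+); new bracket [-1, -0.5]
m = -0.75, h(m) = 2.117188 (+); new bracket [-1, -0.75]

-0.75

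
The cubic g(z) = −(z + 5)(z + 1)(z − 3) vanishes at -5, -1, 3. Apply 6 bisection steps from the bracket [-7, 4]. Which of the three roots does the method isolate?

midpoint -1.5: g = -7.875 < 0 → [-7, -1.5]
midpoint -4.25: g = -17.671875 < 0 → [-7, -4.25]
midpoint -5.625: g = 24.931641 > 0 → [-5.625, -4.25]
midpoint -4.9375: g = -1.9534 < 0 → [-5.625, -4.9375]
midpoint -5.28125: g = 9.9715 > 0 → [-5.28125, -4.9375]
midpoint -5.109375: g = 3.6449 > 0 → [-5.109375, -4.9375]

-5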